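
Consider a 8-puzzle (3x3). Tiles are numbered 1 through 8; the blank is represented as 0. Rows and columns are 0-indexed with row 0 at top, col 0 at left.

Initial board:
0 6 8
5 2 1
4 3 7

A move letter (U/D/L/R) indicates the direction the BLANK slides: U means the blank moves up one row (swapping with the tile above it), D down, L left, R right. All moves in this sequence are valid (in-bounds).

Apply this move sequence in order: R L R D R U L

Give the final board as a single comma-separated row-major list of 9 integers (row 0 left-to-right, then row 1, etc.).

Answer: 6, 0, 2, 5, 1, 8, 4, 3, 7

Derivation:
After move 1 (R):
6 0 8
5 2 1
4 3 7

After move 2 (L):
0 6 8
5 2 1
4 3 7

After move 3 (R):
6 0 8
5 2 1
4 3 7

After move 4 (D):
6 2 8
5 0 1
4 3 7

After move 5 (R):
6 2 8
5 1 0
4 3 7

After move 6 (U):
6 2 0
5 1 8
4 3 7

After move 7 (L):
6 0 2
5 1 8
4 3 7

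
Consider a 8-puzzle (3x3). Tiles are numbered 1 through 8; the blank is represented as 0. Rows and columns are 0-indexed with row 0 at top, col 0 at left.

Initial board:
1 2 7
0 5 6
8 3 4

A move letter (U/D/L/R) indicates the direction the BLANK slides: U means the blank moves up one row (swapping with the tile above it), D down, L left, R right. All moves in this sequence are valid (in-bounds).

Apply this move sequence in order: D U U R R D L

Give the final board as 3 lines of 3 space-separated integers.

After move 1 (D):
1 2 7
8 5 6
0 3 4

After move 2 (U):
1 2 7
0 5 6
8 3 4

After move 3 (U):
0 2 7
1 5 6
8 3 4

After move 4 (R):
2 0 7
1 5 6
8 3 4

After move 5 (R):
2 7 0
1 5 6
8 3 4

After move 6 (D):
2 7 6
1 5 0
8 3 4

After move 7 (L):
2 7 6
1 0 5
8 3 4

Answer: 2 7 6
1 0 5
8 3 4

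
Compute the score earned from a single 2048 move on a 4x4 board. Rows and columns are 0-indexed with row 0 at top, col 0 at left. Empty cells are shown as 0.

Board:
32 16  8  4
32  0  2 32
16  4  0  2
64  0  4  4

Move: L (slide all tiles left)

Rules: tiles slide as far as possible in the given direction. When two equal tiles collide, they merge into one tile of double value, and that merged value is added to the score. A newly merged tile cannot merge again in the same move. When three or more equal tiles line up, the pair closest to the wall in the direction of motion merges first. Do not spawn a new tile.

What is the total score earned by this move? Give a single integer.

Answer: 8

Derivation:
Slide left:
row 0: [32, 16, 8, 4] -> [32, 16, 8, 4]  score +0 (running 0)
row 1: [32, 0, 2, 32] -> [32, 2, 32, 0]  score +0 (running 0)
row 2: [16, 4, 0, 2] -> [16, 4, 2, 0]  score +0 (running 0)
row 3: [64, 0, 4, 4] -> [64, 8, 0, 0]  score +8 (running 8)
Board after move:
32 16  8  4
32  2 32  0
16  4  2  0
64  8  0  0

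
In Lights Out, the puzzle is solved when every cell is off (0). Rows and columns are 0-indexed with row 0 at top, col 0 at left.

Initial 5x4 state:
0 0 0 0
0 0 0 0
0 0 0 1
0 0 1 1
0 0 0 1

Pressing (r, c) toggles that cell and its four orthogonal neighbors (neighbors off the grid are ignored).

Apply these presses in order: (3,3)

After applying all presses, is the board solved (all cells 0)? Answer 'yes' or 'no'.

Answer: yes

Derivation:
After press 1 at (3,3):
0 0 0 0
0 0 0 0
0 0 0 0
0 0 0 0
0 0 0 0

Lights still on: 0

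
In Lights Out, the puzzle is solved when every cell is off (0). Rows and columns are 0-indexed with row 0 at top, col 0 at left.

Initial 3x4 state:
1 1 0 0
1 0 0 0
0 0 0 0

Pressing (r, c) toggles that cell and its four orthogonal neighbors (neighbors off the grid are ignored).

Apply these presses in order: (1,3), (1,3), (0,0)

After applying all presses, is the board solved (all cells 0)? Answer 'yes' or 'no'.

After press 1 at (1,3):
1 1 0 1
1 0 1 1
0 0 0 1

After press 2 at (1,3):
1 1 0 0
1 0 0 0
0 0 0 0

After press 3 at (0,0):
0 0 0 0
0 0 0 0
0 0 0 0

Lights still on: 0

Answer: yes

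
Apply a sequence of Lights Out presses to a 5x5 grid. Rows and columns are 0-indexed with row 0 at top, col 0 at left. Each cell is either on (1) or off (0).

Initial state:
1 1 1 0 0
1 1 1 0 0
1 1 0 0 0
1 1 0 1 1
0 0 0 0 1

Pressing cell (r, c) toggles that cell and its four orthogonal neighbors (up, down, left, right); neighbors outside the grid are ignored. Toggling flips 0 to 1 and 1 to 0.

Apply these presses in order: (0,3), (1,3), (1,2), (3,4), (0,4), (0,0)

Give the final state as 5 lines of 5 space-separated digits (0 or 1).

Answer: 0 0 1 1 0
0 0 1 1 0
1 1 1 1 1
1 1 0 0 0
0 0 0 0 0

Derivation:
After press 1 at (0,3):
1 1 0 1 1
1 1 1 1 0
1 1 0 0 0
1 1 0 1 1
0 0 0 0 1

After press 2 at (1,3):
1 1 0 0 1
1 1 0 0 1
1 1 0 1 0
1 1 0 1 1
0 0 0 0 1

After press 3 at (1,2):
1 1 1 0 1
1 0 1 1 1
1 1 1 1 0
1 1 0 1 1
0 0 0 0 1

After press 4 at (3,4):
1 1 1 0 1
1 0 1 1 1
1 1 1 1 1
1 1 0 0 0
0 0 0 0 0

After press 5 at (0,4):
1 1 1 1 0
1 0 1 1 0
1 1 1 1 1
1 1 0 0 0
0 0 0 0 0

After press 6 at (0,0):
0 0 1 1 0
0 0 1 1 0
1 1 1 1 1
1 1 0 0 0
0 0 0 0 0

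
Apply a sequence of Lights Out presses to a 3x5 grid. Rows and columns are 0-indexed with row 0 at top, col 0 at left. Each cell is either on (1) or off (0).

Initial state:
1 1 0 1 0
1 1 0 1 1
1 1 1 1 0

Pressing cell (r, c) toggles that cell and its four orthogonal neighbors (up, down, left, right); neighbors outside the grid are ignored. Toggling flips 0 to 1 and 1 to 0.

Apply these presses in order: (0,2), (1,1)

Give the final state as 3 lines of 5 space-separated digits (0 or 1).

After press 1 at (0,2):
1 0 1 0 0
1 1 1 1 1
1 1 1 1 0

After press 2 at (1,1):
1 1 1 0 0
0 0 0 1 1
1 0 1 1 0

Answer: 1 1 1 0 0
0 0 0 1 1
1 0 1 1 0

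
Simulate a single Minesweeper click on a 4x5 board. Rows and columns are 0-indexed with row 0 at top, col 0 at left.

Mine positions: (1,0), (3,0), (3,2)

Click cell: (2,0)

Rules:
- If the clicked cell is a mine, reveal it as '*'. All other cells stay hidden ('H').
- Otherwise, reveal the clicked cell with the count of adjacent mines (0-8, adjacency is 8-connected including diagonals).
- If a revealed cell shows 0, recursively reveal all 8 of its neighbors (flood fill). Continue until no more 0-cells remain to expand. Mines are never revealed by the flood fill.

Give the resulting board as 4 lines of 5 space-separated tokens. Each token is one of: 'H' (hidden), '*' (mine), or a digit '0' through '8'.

H H H H H
H H H H H
2 H H H H
H H H H H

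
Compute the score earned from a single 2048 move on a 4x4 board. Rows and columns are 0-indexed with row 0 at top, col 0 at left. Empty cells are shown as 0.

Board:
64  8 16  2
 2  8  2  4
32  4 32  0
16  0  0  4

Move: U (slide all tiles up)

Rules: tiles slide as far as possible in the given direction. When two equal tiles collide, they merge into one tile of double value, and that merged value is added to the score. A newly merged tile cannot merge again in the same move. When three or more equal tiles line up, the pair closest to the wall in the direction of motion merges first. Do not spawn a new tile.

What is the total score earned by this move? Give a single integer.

Slide up:
col 0: [64, 2, 32, 16] -> [64, 2, 32, 16]  score +0 (running 0)
col 1: [8, 8, 4, 0] -> [16, 4, 0, 0]  score +16 (running 16)
col 2: [16, 2, 32, 0] -> [16, 2, 32, 0]  score +0 (running 16)
col 3: [2, 4, 0, 4] -> [2, 8, 0, 0]  score +8 (running 24)
Board after move:
64 16 16  2
 2  4  2  8
32  0 32  0
16  0  0  0

Answer: 24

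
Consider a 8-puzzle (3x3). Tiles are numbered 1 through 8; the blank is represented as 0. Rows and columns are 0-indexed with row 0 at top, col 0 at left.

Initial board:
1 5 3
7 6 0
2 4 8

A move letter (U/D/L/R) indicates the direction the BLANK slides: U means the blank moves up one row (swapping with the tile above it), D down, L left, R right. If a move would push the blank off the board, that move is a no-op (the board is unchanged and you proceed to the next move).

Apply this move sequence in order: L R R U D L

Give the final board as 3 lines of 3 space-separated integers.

After move 1 (L):
1 5 3
7 0 6
2 4 8

After move 2 (R):
1 5 3
7 6 0
2 4 8

After move 3 (R):
1 5 3
7 6 0
2 4 8

After move 4 (U):
1 5 0
7 6 3
2 4 8

After move 5 (D):
1 5 3
7 6 0
2 4 8

After move 6 (L):
1 5 3
7 0 6
2 4 8

Answer: 1 5 3
7 0 6
2 4 8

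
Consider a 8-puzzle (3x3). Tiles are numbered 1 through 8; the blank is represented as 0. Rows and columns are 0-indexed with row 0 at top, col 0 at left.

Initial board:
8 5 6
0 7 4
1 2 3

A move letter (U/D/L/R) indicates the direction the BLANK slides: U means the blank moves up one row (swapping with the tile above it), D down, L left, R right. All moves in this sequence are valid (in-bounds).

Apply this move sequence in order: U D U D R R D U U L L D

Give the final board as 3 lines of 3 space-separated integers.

After move 1 (U):
0 5 6
8 7 4
1 2 3

After move 2 (D):
8 5 6
0 7 4
1 2 3

After move 3 (U):
0 5 6
8 7 4
1 2 3

After move 4 (D):
8 5 6
0 7 4
1 2 3

After move 5 (R):
8 5 6
7 0 4
1 2 3

After move 6 (R):
8 5 6
7 4 0
1 2 3

After move 7 (D):
8 5 6
7 4 3
1 2 0

After move 8 (U):
8 5 6
7 4 0
1 2 3

After move 9 (U):
8 5 0
7 4 6
1 2 3

After move 10 (L):
8 0 5
7 4 6
1 2 3

After move 11 (L):
0 8 5
7 4 6
1 2 3

After move 12 (D):
7 8 5
0 4 6
1 2 3

Answer: 7 8 5
0 4 6
1 2 3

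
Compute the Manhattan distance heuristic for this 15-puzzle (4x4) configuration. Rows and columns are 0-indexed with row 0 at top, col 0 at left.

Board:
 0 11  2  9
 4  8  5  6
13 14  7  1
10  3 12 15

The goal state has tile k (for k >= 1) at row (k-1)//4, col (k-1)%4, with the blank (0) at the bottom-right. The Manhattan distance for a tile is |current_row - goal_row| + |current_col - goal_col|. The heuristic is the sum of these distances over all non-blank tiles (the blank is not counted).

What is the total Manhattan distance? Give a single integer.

Tile 11: at (0,1), goal (2,2), distance |0-2|+|1-2| = 3
Tile 2: at (0,2), goal (0,1), distance |0-0|+|2-1| = 1
Tile 9: at (0,3), goal (2,0), distance |0-2|+|3-0| = 5
Tile 4: at (1,0), goal (0,3), distance |1-0|+|0-3| = 4
Tile 8: at (1,1), goal (1,3), distance |1-1|+|1-3| = 2
Tile 5: at (1,2), goal (1,0), distance |1-1|+|2-0| = 2
Tile 6: at (1,3), goal (1,1), distance |1-1|+|3-1| = 2
Tile 13: at (2,0), goal (3,0), distance |2-3|+|0-0| = 1
Tile 14: at (2,1), goal (3,1), distance |2-3|+|1-1| = 1
Tile 7: at (2,2), goal (1,2), distance |2-1|+|2-2| = 1
Tile 1: at (2,3), goal (0,0), distance |2-0|+|3-0| = 5
Tile 10: at (3,0), goal (2,1), distance |3-2|+|0-1| = 2
Tile 3: at (3,1), goal (0,2), distance |3-0|+|1-2| = 4
Tile 12: at (3,2), goal (2,3), distance |3-2|+|2-3| = 2
Tile 15: at (3,3), goal (3,2), distance |3-3|+|3-2| = 1
Sum: 3 + 1 + 5 + 4 + 2 + 2 + 2 + 1 + 1 + 1 + 5 + 2 + 4 + 2 + 1 = 36

Answer: 36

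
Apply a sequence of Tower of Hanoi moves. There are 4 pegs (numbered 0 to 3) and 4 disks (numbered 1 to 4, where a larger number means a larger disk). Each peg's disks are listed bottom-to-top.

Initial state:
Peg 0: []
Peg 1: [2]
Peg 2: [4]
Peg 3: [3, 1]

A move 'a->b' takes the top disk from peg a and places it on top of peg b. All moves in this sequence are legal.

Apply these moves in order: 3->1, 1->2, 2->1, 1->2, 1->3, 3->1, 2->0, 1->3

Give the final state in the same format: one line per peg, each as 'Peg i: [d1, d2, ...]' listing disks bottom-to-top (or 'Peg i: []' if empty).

Answer: Peg 0: [1]
Peg 1: []
Peg 2: [4]
Peg 3: [3, 2]

Derivation:
After move 1 (3->1):
Peg 0: []
Peg 1: [2, 1]
Peg 2: [4]
Peg 3: [3]

After move 2 (1->2):
Peg 0: []
Peg 1: [2]
Peg 2: [4, 1]
Peg 3: [3]

After move 3 (2->1):
Peg 0: []
Peg 1: [2, 1]
Peg 2: [4]
Peg 3: [3]

After move 4 (1->2):
Peg 0: []
Peg 1: [2]
Peg 2: [4, 1]
Peg 3: [3]

After move 5 (1->3):
Peg 0: []
Peg 1: []
Peg 2: [4, 1]
Peg 3: [3, 2]

After move 6 (3->1):
Peg 0: []
Peg 1: [2]
Peg 2: [4, 1]
Peg 3: [3]

After move 7 (2->0):
Peg 0: [1]
Peg 1: [2]
Peg 2: [4]
Peg 3: [3]

After move 8 (1->3):
Peg 0: [1]
Peg 1: []
Peg 2: [4]
Peg 3: [3, 2]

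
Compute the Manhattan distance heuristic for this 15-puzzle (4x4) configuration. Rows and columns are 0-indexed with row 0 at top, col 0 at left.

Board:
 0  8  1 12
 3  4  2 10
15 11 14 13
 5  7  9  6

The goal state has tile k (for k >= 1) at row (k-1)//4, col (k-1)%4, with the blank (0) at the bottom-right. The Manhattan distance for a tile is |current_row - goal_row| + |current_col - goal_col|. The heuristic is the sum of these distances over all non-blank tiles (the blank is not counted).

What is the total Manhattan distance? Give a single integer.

Tile 8: (0,1)->(1,3) = 3
Tile 1: (0,2)->(0,0) = 2
Tile 12: (0,3)->(2,3) = 2
Tile 3: (1,0)->(0,2) = 3
Tile 4: (1,1)->(0,3) = 3
Tile 2: (1,2)->(0,1) = 2
Tile 10: (1,3)->(2,1) = 3
Tile 15: (2,0)->(3,2) = 3
Tile 11: (2,1)->(2,2) = 1
Tile 14: (2,2)->(3,1) = 2
Tile 13: (2,3)->(3,0) = 4
Tile 5: (3,0)->(1,0) = 2
Tile 7: (3,1)->(1,2) = 3
Tile 9: (3,2)->(2,0) = 3
Tile 6: (3,3)->(1,1) = 4
Sum: 3 + 2 + 2 + 3 + 3 + 2 + 3 + 3 + 1 + 2 + 4 + 2 + 3 + 3 + 4 = 40

Answer: 40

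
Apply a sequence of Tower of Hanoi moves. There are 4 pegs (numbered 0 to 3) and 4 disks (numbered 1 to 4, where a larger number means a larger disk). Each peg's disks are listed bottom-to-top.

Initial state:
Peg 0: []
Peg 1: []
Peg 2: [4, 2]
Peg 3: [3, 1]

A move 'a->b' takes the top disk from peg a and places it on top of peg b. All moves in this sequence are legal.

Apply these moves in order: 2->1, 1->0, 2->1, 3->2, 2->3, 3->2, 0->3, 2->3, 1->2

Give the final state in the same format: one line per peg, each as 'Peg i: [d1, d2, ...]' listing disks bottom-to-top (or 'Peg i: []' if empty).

After move 1 (2->1):
Peg 0: []
Peg 1: [2]
Peg 2: [4]
Peg 3: [3, 1]

After move 2 (1->0):
Peg 0: [2]
Peg 1: []
Peg 2: [4]
Peg 3: [3, 1]

After move 3 (2->1):
Peg 0: [2]
Peg 1: [4]
Peg 2: []
Peg 3: [3, 1]

After move 4 (3->2):
Peg 0: [2]
Peg 1: [4]
Peg 2: [1]
Peg 3: [3]

After move 5 (2->3):
Peg 0: [2]
Peg 1: [4]
Peg 2: []
Peg 3: [3, 1]

After move 6 (3->2):
Peg 0: [2]
Peg 1: [4]
Peg 2: [1]
Peg 3: [3]

After move 7 (0->3):
Peg 0: []
Peg 1: [4]
Peg 2: [1]
Peg 3: [3, 2]

After move 8 (2->3):
Peg 0: []
Peg 1: [4]
Peg 2: []
Peg 3: [3, 2, 1]

After move 9 (1->2):
Peg 0: []
Peg 1: []
Peg 2: [4]
Peg 3: [3, 2, 1]

Answer: Peg 0: []
Peg 1: []
Peg 2: [4]
Peg 3: [3, 2, 1]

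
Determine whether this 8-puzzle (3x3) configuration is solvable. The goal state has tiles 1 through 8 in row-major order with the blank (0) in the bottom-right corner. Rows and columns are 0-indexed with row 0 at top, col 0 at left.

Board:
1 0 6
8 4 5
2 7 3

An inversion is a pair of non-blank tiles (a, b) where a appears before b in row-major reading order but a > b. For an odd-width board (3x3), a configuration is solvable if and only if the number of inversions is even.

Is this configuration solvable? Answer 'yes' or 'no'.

Answer: yes

Derivation:
Inversions (pairs i<j in row-major order where tile[i] > tile[j] > 0): 14
14 is even, so the puzzle is solvable.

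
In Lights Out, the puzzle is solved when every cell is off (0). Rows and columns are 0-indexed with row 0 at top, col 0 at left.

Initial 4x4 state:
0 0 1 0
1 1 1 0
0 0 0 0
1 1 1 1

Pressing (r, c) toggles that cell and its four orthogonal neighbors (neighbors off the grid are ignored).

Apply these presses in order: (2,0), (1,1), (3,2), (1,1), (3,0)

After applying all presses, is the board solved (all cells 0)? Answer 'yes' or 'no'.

Answer: no

Derivation:
After press 1 at (2,0):
0 0 1 0
0 1 1 0
1 1 0 0
0 1 1 1

After press 2 at (1,1):
0 1 1 0
1 0 0 0
1 0 0 0
0 1 1 1

After press 3 at (3,2):
0 1 1 0
1 0 0 0
1 0 1 0
0 0 0 0

After press 4 at (1,1):
0 0 1 0
0 1 1 0
1 1 1 0
0 0 0 0

After press 5 at (3,0):
0 0 1 0
0 1 1 0
0 1 1 0
1 1 0 0

Lights still on: 7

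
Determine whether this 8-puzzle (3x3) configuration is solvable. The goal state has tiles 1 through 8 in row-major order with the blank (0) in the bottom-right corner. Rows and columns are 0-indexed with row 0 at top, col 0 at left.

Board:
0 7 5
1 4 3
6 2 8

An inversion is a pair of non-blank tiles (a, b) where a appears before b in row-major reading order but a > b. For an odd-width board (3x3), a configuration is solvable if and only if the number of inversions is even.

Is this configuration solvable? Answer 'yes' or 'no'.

Answer: yes

Derivation:
Inversions (pairs i<j in row-major order where tile[i] > tile[j] > 0): 14
14 is even, so the puzzle is solvable.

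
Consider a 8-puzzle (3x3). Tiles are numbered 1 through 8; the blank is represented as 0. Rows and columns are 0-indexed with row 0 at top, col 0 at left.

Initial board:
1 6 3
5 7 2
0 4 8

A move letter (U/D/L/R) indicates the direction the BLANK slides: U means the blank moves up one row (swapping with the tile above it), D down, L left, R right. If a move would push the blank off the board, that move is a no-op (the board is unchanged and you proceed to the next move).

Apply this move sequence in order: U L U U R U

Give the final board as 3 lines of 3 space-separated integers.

Answer: 6 0 3
1 7 2
5 4 8

Derivation:
After move 1 (U):
1 6 3
0 7 2
5 4 8

After move 2 (L):
1 6 3
0 7 2
5 4 8

After move 3 (U):
0 6 3
1 7 2
5 4 8

After move 4 (U):
0 6 3
1 7 2
5 4 8

After move 5 (R):
6 0 3
1 7 2
5 4 8

After move 6 (U):
6 0 3
1 7 2
5 4 8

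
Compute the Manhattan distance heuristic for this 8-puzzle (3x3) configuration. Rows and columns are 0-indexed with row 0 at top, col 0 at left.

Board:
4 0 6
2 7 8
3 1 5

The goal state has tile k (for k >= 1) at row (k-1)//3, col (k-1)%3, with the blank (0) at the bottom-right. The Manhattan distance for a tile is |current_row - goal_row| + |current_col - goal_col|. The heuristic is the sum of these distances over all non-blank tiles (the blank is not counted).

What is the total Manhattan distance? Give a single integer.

Answer: 17

Derivation:
Tile 4: at (0,0), goal (1,0), distance |0-1|+|0-0| = 1
Tile 6: at (0,2), goal (1,2), distance |0-1|+|2-2| = 1
Tile 2: at (1,0), goal (0,1), distance |1-0|+|0-1| = 2
Tile 7: at (1,1), goal (2,0), distance |1-2|+|1-0| = 2
Tile 8: at (1,2), goal (2,1), distance |1-2|+|2-1| = 2
Tile 3: at (2,0), goal (0,2), distance |2-0|+|0-2| = 4
Tile 1: at (2,1), goal (0,0), distance |2-0|+|1-0| = 3
Tile 5: at (2,2), goal (1,1), distance |2-1|+|2-1| = 2
Sum: 1 + 1 + 2 + 2 + 2 + 4 + 3 + 2 = 17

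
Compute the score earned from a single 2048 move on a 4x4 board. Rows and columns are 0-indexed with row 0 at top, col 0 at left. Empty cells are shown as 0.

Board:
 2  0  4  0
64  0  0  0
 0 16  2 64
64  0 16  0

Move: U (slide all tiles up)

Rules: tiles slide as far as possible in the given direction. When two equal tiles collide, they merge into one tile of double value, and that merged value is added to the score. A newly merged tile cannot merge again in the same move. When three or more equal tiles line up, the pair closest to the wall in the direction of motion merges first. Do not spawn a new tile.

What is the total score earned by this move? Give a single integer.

Slide up:
col 0: [2, 64, 0, 64] -> [2, 128, 0, 0]  score +128 (running 128)
col 1: [0, 0, 16, 0] -> [16, 0, 0, 0]  score +0 (running 128)
col 2: [4, 0, 2, 16] -> [4, 2, 16, 0]  score +0 (running 128)
col 3: [0, 0, 64, 0] -> [64, 0, 0, 0]  score +0 (running 128)
Board after move:
  2  16   4  64
128   0   2   0
  0   0  16   0
  0   0   0   0

Answer: 128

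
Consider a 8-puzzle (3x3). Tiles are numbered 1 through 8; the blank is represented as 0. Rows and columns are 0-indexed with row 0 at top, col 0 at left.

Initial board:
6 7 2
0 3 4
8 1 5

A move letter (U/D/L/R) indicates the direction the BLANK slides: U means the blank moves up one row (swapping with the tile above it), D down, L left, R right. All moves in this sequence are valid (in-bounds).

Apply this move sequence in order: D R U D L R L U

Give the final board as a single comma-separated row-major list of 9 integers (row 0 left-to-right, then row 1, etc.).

After move 1 (D):
6 7 2
8 3 4
0 1 5

After move 2 (R):
6 7 2
8 3 4
1 0 5

After move 3 (U):
6 7 2
8 0 4
1 3 5

After move 4 (D):
6 7 2
8 3 4
1 0 5

After move 5 (L):
6 7 2
8 3 4
0 1 5

After move 6 (R):
6 7 2
8 3 4
1 0 5

After move 7 (L):
6 7 2
8 3 4
0 1 5

After move 8 (U):
6 7 2
0 3 4
8 1 5

Answer: 6, 7, 2, 0, 3, 4, 8, 1, 5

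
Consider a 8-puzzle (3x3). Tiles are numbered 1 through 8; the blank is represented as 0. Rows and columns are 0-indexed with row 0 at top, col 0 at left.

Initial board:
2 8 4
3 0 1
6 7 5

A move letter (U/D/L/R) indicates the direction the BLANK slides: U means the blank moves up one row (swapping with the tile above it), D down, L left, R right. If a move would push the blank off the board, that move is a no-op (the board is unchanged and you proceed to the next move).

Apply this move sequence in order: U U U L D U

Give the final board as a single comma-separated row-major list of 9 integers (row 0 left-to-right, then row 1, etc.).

Answer: 0, 2, 4, 3, 8, 1, 6, 7, 5

Derivation:
After move 1 (U):
2 0 4
3 8 1
6 7 5

After move 2 (U):
2 0 4
3 8 1
6 7 5

After move 3 (U):
2 0 4
3 8 1
6 7 5

After move 4 (L):
0 2 4
3 8 1
6 7 5

After move 5 (D):
3 2 4
0 8 1
6 7 5

After move 6 (U):
0 2 4
3 8 1
6 7 5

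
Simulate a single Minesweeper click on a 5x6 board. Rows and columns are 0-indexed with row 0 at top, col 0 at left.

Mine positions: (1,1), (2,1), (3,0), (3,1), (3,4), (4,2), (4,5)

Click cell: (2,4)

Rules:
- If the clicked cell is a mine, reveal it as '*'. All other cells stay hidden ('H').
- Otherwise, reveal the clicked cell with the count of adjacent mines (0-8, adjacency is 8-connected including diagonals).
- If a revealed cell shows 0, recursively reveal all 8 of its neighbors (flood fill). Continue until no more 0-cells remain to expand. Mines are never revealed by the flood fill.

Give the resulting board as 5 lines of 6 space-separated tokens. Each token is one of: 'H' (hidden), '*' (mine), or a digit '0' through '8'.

H H H H H H
H H H H H H
H H H H 1 H
H H H H H H
H H H H H H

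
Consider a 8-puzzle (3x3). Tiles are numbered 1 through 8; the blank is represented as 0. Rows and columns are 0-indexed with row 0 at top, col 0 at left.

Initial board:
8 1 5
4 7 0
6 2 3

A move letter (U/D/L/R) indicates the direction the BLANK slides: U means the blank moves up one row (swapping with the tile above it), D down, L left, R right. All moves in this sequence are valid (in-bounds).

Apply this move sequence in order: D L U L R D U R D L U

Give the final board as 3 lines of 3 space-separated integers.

After move 1 (D):
8 1 5
4 7 3
6 2 0

After move 2 (L):
8 1 5
4 7 3
6 0 2

After move 3 (U):
8 1 5
4 0 3
6 7 2

After move 4 (L):
8 1 5
0 4 3
6 7 2

After move 5 (R):
8 1 5
4 0 3
6 7 2

After move 6 (D):
8 1 5
4 7 3
6 0 2

After move 7 (U):
8 1 5
4 0 3
6 7 2

After move 8 (R):
8 1 5
4 3 0
6 7 2

After move 9 (D):
8 1 5
4 3 2
6 7 0

After move 10 (L):
8 1 5
4 3 2
6 0 7

After move 11 (U):
8 1 5
4 0 2
6 3 7

Answer: 8 1 5
4 0 2
6 3 7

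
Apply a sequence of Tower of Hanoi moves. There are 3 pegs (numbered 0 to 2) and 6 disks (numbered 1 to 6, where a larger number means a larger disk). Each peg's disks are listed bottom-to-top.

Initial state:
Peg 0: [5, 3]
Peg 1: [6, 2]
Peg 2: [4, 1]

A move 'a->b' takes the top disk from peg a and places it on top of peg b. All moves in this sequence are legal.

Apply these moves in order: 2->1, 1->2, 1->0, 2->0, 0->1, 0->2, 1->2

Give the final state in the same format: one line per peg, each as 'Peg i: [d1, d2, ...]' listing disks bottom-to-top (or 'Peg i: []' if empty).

Answer: Peg 0: [5, 3]
Peg 1: [6]
Peg 2: [4, 2, 1]

Derivation:
After move 1 (2->1):
Peg 0: [5, 3]
Peg 1: [6, 2, 1]
Peg 2: [4]

After move 2 (1->2):
Peg 0: [5, 3]
Peg 1: [6, 2]
Peg 2: [4, 1]

After move 3 (1->0):
Peg 0: [5, 3, 2]
Peg 1: [6]
Peg 2: [4, 1]

After move 4 (2->0):
Peg 0: [5, 3, 2, 1]
Peg 1: [6]
Peg 2: [4]

After move 5 (0->1):
Peg 0: [5, 3, 2]
Peg 1: [6, 1]
Peg 2: [4]

After move 6 (0->2):
Peg 0: [5, 3]
Peg 1: [6, 1]
Peg 2: [4, 2]

After move 7 (1->2):
Peg 0: [5, 3]
Peg 1: [6]
Peg 2: [4, 2, 1]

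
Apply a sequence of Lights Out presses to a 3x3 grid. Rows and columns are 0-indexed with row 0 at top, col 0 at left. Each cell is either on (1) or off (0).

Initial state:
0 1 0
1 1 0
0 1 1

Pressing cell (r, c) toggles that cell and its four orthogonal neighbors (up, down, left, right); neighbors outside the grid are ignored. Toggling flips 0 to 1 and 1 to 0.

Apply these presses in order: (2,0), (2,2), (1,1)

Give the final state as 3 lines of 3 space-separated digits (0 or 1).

After press 1 at (2,0):
0 1 0
0 1 0
1 0 1

After press 2 at (2,2):
0 1 0
0 1 1
1 1 0

After press 3 at (1,1):
0 0 0
1 0 0
1 0 0

Answer: 0 0 0
1 0 0
1 0 0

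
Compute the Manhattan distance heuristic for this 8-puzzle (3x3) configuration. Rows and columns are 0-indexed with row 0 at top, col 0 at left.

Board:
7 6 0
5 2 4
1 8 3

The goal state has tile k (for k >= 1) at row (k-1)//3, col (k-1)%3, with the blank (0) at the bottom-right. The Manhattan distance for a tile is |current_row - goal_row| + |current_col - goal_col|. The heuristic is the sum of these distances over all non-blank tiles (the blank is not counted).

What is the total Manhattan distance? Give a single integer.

Answer: 12

Derivation:
Tile 7: at (0,0), goal (2,0), distance |0-2|+|0-0| = 2
Tile 6: at (0,1), goal (1,2), distance |0-1|+|1-2| = 2
Tile 5: at (1,0), goal (1,1), distance |1-1|+|0-1| = 1
Tile 2: at (1,1), goal (0,1), distance |1-0|+|1-1| = 1
Tile 4: at (1,2), goal (1,0), distance |1-1|+|2-0| = 2
Tile 1: at (2,0), goal (0,0), distance |2-0|+|0-0| = 2
Tile 8: at (2,1), goal (2,1), distance |2-2|+|1-1| = 0
Tile 3: at (2,2), goal (0,2), distance |2-0|+|2-2| = 2
Sum: 2 + 2 + 1 + 1 + 2 + 2 + 0 + 2 = 12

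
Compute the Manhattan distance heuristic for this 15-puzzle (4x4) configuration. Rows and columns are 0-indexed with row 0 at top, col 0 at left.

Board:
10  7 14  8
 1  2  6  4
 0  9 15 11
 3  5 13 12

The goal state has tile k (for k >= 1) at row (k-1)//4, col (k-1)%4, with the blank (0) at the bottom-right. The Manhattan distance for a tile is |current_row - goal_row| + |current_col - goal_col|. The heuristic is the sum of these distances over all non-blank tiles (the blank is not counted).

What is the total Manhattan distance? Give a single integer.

Answer: 28

Derivation:
Tile 10: (0,0)->(2,1) = 3
Tile 7: (0,1)->(1,2) = 2
Tile 14: (0,2)->(3,1) = 4
Tile 8: (0,3)->(1,3) = 1
Tile 1: (1,0)->(0,0) = 1
Tile 2: (1,1)->(0,1) = 1
Tile 6: (1,2)->(1,1) = 1
Tile 4: (1,3)->(0,3) = 1
Tile 9: (2,1)->(2,0) = 1
Tile 15: (2,2)->(3,2) = 1
Tile 11: (2,3)->(2,2) = 1
Tile 3: (3,0)->(0,2) = 5
Tile 5: (3,1)->(1,0) = 3
Tile 13: (3,2)->(3,0) = 2
Tile 12: (3,3)->(2,3) = 1
Sum: 3 + 2 + 4 + 1 + 1 + 1 + 1 + 1 + 1 + 1 + 1 + 5 + 3 + 2 + 1 = 28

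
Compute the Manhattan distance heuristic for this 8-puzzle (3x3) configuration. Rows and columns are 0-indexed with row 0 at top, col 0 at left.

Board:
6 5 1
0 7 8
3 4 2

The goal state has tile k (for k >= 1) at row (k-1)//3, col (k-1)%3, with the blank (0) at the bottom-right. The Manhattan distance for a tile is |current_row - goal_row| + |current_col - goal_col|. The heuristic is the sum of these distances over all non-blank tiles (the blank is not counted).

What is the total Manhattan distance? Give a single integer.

Tile 6: at (0,0), goal (1,2), distance |0-1|+|0-2| = 3
Tile 5: at (0,1), goal (1,1), distance |0-1|+|1-1| = 1
Tile 1: at (0,2), goal (0,0), distance |0-0|+|2-0| = 2
Tile 7: at (1,1), goal (2,0), distance |1-2|+|1-0| = 2
Tile 8: at (1,2), goal (2,1), distance |1-2|+|2-1| = 2
Tile 3: at (2,0), goal (0,2), distance |2-0|+|0-2| = 4
Tile 4: at (2,1), goal (1,0), distance |2-1|+|1-0| = 2
Tile 2: at (2,2), goal (0,1), distance |2-0|+|2-1| = 3
Sum: 3 + 1 + 2 + 2 + 2 + 4 + 2 + 3 = 19

Answer: 19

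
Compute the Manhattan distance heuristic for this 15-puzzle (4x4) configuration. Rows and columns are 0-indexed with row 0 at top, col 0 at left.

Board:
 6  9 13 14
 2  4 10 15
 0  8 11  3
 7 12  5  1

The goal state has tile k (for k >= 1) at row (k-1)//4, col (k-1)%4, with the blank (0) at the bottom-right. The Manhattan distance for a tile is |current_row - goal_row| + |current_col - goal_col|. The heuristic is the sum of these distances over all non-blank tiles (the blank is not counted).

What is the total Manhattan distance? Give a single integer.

Answer: 48

Derivation:
Tile 6: at (0,0), goal (1,1), distance |0-1|+|0-1| = 2
Tile 9: at (0,1), goal (2,0), distance |0-2|+|1-0| = 3
Tile 13: at (0,2), goal (3,0), distance |0-3|+|2-0| = 5
Tile 14: at (0,3), goal (3,1), distance |0-3|+|3-1| = 5
Tile 2: at (1,0), goal (0,1), distance |1-0|+|0-1| = 2
Tile 4: at (1,1), goal (0,3), distance |1-0|+|1-3| = 3
Tile 10: at (1,2), goal (2,1), distance |1-2|+|2-1| = 2
Tile 15: at (1,3), goal (3,2), distance |1-3|+|3-2| = 3
Tile 8: at (2,1), goal (1,3), distance |2-1|+|1-3| = 3
Tile 11: at (2,2), goal (2,2), distance |2-2|+|2-2| = 0
Tile 3: at (2,3), goal (0,2), distance |2-0|+|3-2| = 3
Tile 7: at (3,0), goal (1,2), distance |3-1|+|0-2| = 4
Tile 12: at (3,1), goal (2,3), distance |3-2|+|1-3| = 3
Tile 5: at (3,2), goal (1,0), distance |3-1|+|2-0| = 4
Tile 1: at (3,3), goal (0,0), distance |3-0|+|3-0| = 6
Sum: 2 + 3 + 5 + 5 + 2 + 3 + 2 + 3 + 3 + 0 + 3 + 4 + 3 + 4 + 6 = 48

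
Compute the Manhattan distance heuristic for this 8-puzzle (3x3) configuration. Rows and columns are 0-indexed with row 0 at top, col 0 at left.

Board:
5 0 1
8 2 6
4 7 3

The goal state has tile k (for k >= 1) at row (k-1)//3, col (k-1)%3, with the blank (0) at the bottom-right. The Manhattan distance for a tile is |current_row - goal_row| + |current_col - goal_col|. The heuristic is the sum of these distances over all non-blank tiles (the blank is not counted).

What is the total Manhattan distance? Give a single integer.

Answer: 11

Derivation:
Tile 5: at (0,0), goal (1,1), distance |0-1|+|0-1| = 2
Tile 1: at (0,2), goal (0,0), distance |0-0|+|2-0| = 2
Tile 8: at (1,0), goal (2,1), distance |1-2|+|0-1| = 2
Tile 2: at (1,1), goal (0,1), distance |1-0|+|1-1| = 1
Tile 6: at (1,2), goal (1,2), distance |1-1|+|2-2| = 0
Tile 4: at (2,0), goal (1,0), distance |2-1|+|0-0| = 1
Tile 7: at (2,1), goal (2,0), distance |2-2|+|1-0| = 1
Tile 3: at (2,2), goal (0,2), distance |2-0|+|2-2| = 2
Sum: 2 + 2 + 2 + 1 + 0 + 1 + 1 + 2 = 11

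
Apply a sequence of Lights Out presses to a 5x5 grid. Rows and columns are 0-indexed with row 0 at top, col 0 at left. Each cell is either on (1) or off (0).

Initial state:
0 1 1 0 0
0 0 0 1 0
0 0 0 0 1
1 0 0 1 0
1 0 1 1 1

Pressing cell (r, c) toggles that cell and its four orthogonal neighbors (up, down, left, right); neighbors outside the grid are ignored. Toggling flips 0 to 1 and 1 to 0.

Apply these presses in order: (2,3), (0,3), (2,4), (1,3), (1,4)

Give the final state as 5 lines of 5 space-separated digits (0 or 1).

Answer: 0 1 0 0 0
0 0 1 1 1
0 0 1 1 0
1 0 0 0 1
1 0 1 1 1

Derivation:
After press 1 at (2,3):
0 1 1 0 0
0 0 0 0 0
0 0 1 1 0
1 0 0 0 0
1 0 1 1 1

After press 2 at (0,3):
0 1 0 1 1
0 0 0 1 0
0 0 1 1 0
1 0 0 0 0
1 0 1 1 1

After press 3 at (2,4):
0 1 0 1 1
0 0 0 1 1
0 0 1 0 1
1 0 0 0 1
1 0 1 1 1

After press 4 at (1,3):
0 1 0 0 1
0 0 1 0 0
0 0 1 1 1
1 0 0 0 1
1 0 1 1 1

After press 5 at (1,4):
0 1 0 0 0
0 0 1 1 1
0 0 1 1 0
1 0 0 0 1
1 0 1 1 1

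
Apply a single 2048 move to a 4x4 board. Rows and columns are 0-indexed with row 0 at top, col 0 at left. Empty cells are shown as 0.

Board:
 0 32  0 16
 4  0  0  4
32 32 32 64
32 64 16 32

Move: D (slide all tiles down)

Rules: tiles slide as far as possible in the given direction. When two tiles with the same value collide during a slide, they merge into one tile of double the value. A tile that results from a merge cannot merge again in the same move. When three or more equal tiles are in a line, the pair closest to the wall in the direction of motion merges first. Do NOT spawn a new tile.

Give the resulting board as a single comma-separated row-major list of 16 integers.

Slide down:
col 0: [0, 4, 32, 32] -> [0, 0, 4, 64]
col 1: [32, 0, 32, 64] -> [0, 0, 64, 64]
col 2: [0, 0, 32, 16] -> [0, 0, 32, 16]
col 3: [16, 4, 64, 32] -> [16, 4, 64, 32]

Answer: 0, 0, 0, 16, 0, 0, 0, 4, 4, 64, 32, 64, 64, 64, 16, 32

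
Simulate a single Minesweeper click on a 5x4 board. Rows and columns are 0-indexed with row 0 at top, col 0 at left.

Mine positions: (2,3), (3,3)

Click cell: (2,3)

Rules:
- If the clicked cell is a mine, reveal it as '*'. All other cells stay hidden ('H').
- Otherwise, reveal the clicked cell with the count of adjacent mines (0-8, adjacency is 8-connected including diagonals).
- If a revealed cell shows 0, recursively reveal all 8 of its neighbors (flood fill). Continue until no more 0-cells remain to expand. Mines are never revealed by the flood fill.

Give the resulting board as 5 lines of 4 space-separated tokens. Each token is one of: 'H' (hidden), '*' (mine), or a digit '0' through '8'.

H H H H
H H H H
H H H *
H H H H
H H H H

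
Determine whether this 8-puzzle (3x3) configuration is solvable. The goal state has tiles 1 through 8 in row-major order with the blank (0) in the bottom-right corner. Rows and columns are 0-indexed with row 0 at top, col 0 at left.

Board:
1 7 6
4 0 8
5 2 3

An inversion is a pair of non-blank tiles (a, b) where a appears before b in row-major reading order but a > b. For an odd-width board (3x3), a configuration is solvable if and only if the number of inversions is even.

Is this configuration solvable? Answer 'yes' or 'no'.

Inversions (pairs i<j in row-major order where tile[i] > tile[j] > 0): 16
16 is even, so the puzzle is solvable.

Answer: yes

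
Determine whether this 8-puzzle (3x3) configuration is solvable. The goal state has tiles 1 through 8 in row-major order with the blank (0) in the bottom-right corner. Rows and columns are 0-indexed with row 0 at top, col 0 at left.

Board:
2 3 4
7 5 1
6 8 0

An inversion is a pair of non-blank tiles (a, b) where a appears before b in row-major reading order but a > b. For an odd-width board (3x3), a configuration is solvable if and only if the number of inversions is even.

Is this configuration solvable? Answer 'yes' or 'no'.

Answer: no

Derivation:
Inversions (pairs i<j in row-major order where tile[i] > tile[j] > 0): 7
7 is odd, so the puzzle is not solvable.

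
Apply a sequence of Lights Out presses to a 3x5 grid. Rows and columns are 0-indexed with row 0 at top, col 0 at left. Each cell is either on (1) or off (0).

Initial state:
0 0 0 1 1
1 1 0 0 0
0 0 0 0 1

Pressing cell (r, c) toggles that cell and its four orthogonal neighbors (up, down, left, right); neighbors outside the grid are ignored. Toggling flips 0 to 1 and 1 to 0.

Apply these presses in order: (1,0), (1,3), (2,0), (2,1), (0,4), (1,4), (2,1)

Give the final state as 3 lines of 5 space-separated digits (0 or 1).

After press 1 at (1,0):
1 0 0 1 1
0 0 0 0 0
1 0 0 0 1

After press 2 at (1,3):
1 0 0 0 1
0 0 1 1 1
1 0 0 1 1

After press 3 at (2,0):
1 0 0 0 1
1 0 1 1 1
0 1 0 1 1

After press 4 at (2,1):
1 0 0 0 1
1 1 1 1 1
1 0 1 1 1

After press 5 at (0,4):
1 0 0 1 0
1 1 1 1 0
1 0 1 1 1

After press 6 at (1,4):
1 0 0 1 1
1 1 1 0 1
1 0 1 1 0

After press 7 at (2,1):
1 0 0 1 1
1 0 1 0 1
0 1 0 1 0

Answer: 1 0 0 1 1
1 0 1 0 1
0 1 0 1 0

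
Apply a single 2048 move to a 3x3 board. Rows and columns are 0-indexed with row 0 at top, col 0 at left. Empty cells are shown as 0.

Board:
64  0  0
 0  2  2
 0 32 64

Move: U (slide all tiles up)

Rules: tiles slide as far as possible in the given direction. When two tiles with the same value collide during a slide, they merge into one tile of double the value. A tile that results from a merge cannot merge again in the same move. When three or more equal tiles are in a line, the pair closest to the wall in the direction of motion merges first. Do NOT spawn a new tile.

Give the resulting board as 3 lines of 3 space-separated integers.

Slide up:
col 0: [64, 0, 0] -> [64, 0, 0]
col 1: [0, 2, 32] -> [2, 32, 0]
col 2: [0, 2, 64] -> [2, 64, 0]

Answer: 64  2  2
 0 32 64
 0  0  0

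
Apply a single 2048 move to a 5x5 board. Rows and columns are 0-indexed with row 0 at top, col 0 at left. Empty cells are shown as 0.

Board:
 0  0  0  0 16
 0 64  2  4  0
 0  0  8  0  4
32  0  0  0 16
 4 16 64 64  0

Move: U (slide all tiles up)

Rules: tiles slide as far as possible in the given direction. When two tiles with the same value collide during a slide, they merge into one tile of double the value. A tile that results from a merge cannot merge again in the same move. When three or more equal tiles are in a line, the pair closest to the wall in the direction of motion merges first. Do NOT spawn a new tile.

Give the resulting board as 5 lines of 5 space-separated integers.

Answer: 32 64  2  4 16
 4 16  8 64  4
 0  0 64  0 16
 0  0  0  0  0
 0  0  0  0  0

Derivation:
Slide up:
col 0: [0, 0, 0, 32, 4] -> [32, 4, 0, 0, 0]
col 1: [0, 64, 0, 0, 16] -> [64, 16, 0, 0, 0]
col 2: [0, 2, 8, 0, 64] -> [2, 8, 64, 0, 0]
col 3: [0, 4, 0, 0, 64] -> [4, 64, 0, 0, 0]
col 4: [16, 0, 4, 16, 0] -> [16, 4, 16, 0, 0]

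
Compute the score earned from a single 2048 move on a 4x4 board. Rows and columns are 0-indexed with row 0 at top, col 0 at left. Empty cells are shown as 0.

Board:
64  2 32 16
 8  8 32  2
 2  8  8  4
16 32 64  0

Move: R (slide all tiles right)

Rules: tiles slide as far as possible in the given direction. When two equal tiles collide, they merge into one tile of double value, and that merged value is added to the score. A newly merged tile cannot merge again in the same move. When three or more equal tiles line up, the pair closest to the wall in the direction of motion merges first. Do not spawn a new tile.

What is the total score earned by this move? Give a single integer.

Answer: 32

Derivation:
Slide right:
row 0: [64, 2, 32, 16] -> [64, 2, 32, 16]  score +0 (running 0)
row 1: [8, 8, 32, 2] -> [0, 16, 32, 2]  score +16 (running 16)
row 2: [2, 8, 8, 4] -> [0, 2, 16, 4]  score +16 (running 32)
row 3: [16, 32, 64, 0] -> [0, 16, 32, 64]  score +0 (running 32)
Board after move:
64  2 32 16
 0 16 32  2
 0  2 16  4
 0 16 32 64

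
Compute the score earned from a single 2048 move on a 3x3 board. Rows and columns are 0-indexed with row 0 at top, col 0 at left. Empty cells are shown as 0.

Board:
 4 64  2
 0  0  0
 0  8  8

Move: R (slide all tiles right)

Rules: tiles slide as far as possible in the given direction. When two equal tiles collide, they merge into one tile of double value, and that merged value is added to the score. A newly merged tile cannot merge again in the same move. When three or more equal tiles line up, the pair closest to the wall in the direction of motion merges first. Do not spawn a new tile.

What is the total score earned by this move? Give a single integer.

Slide right:
row 0: [4, 64, 2] -> [4, 64, 2]  score +0 (running 0)
row 1: [0, 0, 0] -> [0, 0, 0]  score +0 (running 0)
row 2: [0, 8, 8] -> [0, 0, 16]  score +16 (running 16)
Board after move:
 4 64  2
 0  0  0
 0  0 16

Answer: 16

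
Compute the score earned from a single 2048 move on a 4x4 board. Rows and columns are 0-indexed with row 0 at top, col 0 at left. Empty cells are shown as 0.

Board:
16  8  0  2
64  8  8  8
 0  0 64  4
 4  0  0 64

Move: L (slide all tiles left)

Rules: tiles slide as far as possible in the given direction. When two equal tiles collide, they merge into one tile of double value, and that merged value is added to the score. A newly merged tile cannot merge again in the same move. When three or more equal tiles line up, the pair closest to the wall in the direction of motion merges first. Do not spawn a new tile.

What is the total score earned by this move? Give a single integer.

Answer: 16

Derivation:
Slide left:
row 0: [16, 8, 0, 2] -> [16, 8, 2, 0]  score +0 (running 0)
row 1: [64, 8, 8, 8] -> [64, 16, 8, 0]  score +16 (running 16)
row 2: [0, 0, 64, 4] -> [64, 4, 0, 0]  score +0 (running 16)
row 3: [4, 0, 0, 64] -> [4, 64, 0, 0]  score +0 (running 16)
Board after move:
16  8  2  0
64 16  8  0
64  4  0  0
 4 64  0  0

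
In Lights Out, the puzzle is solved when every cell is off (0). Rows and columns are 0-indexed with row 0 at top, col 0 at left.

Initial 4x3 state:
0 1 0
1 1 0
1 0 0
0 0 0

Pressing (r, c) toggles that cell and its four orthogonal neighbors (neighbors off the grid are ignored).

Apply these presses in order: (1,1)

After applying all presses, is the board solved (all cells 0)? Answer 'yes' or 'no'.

Answer: no

Derivation:
After press 1 at (1,1):
0 0 0
0 0 1
1 1 0
0 0 0

Lights still on: 3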